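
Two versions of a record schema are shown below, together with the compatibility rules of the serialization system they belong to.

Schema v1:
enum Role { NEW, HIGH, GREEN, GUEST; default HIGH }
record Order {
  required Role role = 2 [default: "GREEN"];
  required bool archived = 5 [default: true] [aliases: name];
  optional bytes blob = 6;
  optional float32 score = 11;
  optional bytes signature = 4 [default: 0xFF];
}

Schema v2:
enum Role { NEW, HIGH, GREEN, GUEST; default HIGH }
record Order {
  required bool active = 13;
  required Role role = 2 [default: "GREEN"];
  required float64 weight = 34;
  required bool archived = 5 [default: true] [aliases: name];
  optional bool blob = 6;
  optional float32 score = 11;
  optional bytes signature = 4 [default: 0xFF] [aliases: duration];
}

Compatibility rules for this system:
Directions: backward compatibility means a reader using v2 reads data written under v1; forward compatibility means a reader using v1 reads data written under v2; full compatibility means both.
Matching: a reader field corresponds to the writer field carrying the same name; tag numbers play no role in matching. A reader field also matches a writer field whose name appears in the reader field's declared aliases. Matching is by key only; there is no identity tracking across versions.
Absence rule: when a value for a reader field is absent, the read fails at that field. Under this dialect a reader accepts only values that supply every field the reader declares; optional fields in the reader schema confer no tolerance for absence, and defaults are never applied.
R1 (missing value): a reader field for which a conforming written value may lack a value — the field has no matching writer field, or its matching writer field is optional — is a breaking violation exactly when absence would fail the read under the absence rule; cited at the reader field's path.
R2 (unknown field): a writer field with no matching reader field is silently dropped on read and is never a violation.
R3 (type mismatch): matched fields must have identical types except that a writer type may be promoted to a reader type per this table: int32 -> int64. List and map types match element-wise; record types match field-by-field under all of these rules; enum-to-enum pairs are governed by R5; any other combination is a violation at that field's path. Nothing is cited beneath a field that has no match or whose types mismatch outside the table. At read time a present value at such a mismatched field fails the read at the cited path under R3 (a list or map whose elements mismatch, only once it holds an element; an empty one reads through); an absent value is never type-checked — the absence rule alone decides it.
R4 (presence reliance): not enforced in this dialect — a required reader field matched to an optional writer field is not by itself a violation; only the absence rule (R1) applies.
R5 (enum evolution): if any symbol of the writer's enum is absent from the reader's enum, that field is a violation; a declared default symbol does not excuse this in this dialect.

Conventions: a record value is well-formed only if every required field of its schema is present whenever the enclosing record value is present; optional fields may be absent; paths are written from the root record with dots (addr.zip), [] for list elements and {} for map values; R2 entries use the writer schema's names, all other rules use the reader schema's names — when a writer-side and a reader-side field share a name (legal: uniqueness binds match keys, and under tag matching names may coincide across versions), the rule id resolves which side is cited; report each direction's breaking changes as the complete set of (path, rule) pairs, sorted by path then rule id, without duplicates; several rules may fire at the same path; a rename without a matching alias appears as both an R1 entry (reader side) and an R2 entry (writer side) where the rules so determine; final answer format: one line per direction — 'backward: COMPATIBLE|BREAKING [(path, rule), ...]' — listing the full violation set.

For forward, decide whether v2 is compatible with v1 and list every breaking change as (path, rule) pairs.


forward: BREAKING [(blob, R1), (blob, R3), (score, R1), (signature, R1)]

arrows below run writer -> reader for Order
forward for Order (reader v1, writer v2):
  Role -> Role, writer required: role aligns to role
  bool -> bool, writer required: archived aligns to archived
  bool -> bytes, writer optional: blob aligns to blob
  float32 -> float32, writer optional: score aligns to score
  bytes -> bytes, writer optional: signature aligns to signature
  writer field active has no reader counterpart
  writer field weight has no reader counterpart
  rule R1 violated at blob
  rule R3 violated at blob
  rule R1 violated at score
  rule R1 violated at signature
  => forward: BREAKING (4)
checking off the Order differences that do not matter here:
  added field active to record Order: required bool, tag 13 (in v2 it sits immediately before role) -> its effect on Order is confined to the backward direction, not asked
  added field weight to record Order: required float64, tag 34 (in v2 it sits immediately before archived) -> its effect on Order is confined to the backward direction, not asked


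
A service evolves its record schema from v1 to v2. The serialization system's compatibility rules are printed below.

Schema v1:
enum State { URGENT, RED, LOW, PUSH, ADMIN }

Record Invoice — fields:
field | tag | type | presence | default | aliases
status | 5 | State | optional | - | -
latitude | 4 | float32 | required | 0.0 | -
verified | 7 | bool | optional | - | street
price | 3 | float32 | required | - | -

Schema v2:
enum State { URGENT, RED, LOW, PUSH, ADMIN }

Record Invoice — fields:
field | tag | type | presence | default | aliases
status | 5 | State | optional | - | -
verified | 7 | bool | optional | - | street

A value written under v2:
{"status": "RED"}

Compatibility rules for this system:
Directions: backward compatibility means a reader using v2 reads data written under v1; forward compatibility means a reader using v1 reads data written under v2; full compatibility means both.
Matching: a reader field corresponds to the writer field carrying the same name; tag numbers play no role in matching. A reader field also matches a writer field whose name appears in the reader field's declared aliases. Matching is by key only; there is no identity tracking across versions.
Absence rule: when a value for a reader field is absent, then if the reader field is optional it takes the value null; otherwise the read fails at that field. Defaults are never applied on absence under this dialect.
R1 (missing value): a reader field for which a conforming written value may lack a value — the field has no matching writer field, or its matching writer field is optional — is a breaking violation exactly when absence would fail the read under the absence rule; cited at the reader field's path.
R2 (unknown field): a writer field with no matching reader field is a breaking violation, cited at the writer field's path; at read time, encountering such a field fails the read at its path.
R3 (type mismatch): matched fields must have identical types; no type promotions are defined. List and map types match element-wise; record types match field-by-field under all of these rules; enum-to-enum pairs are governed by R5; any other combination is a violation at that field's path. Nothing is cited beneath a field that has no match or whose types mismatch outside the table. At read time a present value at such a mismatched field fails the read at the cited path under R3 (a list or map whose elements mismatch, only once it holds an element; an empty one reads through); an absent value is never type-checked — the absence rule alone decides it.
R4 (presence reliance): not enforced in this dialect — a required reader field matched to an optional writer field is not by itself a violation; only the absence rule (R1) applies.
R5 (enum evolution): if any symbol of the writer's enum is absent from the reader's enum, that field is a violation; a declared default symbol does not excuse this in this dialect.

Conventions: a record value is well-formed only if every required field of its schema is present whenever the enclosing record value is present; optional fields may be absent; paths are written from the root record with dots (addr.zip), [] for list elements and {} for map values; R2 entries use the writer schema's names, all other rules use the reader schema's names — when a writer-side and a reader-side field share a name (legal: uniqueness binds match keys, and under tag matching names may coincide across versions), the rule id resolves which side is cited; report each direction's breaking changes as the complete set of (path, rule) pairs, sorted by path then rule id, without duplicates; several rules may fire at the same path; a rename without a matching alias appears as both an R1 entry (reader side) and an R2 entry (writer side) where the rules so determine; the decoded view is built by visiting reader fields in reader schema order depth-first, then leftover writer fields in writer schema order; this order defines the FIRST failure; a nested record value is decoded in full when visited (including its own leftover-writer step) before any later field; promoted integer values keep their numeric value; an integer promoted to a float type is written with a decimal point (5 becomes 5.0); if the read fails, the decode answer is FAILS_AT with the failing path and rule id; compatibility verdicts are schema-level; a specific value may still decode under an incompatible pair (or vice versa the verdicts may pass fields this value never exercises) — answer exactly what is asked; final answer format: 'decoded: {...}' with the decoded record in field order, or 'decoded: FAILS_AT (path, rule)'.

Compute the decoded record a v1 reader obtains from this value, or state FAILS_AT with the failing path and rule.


the writer's type comes first in each Invoice pair
decode (reader v1):
  status := "RED"
  read fails at latitude under R1 (no fill)
  => FAILS_AT (latitude, R1)
remaining Invoice differences; none change what is asked:
  removed field price from record Invoice -> affects the rule determinations only; this particular Invoice value decodes identically

decoded: FAILS_AT (latitude, R1)


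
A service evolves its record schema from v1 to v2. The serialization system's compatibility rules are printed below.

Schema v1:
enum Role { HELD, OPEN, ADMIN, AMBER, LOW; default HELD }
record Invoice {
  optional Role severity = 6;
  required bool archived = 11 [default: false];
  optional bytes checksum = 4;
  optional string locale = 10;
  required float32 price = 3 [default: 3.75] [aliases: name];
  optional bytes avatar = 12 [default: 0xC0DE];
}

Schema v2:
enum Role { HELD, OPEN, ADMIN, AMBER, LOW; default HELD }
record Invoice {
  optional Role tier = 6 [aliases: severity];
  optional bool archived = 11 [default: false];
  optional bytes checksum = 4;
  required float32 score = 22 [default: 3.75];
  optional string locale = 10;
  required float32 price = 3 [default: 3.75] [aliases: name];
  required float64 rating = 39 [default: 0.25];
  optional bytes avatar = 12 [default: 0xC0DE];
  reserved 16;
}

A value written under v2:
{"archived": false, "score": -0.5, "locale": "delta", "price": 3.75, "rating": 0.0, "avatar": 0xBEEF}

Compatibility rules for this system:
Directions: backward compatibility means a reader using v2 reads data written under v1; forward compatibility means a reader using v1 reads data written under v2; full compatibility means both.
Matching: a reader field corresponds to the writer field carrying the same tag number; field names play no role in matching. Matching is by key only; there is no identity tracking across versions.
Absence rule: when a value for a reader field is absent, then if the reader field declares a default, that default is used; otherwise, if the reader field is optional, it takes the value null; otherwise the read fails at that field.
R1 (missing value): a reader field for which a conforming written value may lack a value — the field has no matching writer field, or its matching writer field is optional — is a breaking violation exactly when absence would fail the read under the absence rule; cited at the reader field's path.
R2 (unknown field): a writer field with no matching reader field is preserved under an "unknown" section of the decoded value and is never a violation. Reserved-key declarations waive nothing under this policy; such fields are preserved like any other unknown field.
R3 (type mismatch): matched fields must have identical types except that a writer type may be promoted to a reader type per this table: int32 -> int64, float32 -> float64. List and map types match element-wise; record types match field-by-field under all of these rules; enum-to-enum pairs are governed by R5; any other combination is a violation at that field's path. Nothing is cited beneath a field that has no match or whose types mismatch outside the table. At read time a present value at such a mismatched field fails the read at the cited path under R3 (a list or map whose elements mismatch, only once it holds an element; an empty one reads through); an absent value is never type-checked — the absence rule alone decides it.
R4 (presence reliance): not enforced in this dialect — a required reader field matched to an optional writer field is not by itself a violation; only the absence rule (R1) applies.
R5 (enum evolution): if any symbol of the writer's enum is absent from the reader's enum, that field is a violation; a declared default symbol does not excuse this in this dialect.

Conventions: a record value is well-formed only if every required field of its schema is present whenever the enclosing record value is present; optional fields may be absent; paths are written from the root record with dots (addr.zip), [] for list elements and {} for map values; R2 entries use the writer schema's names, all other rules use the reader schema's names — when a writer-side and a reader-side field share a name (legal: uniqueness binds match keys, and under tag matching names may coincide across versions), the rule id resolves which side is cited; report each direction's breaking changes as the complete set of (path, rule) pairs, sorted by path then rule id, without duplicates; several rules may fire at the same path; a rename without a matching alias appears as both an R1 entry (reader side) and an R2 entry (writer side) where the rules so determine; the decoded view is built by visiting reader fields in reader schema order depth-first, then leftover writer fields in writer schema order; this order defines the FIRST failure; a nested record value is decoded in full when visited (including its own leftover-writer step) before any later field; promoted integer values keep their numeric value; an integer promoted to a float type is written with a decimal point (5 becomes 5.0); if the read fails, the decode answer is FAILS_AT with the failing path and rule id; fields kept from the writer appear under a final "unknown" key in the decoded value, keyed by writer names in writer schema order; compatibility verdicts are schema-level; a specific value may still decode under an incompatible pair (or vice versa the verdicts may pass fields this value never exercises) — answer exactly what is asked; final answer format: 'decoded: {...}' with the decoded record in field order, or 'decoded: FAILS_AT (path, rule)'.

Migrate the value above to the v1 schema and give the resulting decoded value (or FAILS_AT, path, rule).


each type pair in Invoice: writer, then reader
decoding the Invoice value with the v1 reader:
  severity := null (missing; optional => null)
  archived := false
  checksum := null (missing; optional => null)
  locale := "delta"
  price := 3.75
  avatar := 0xBEEF
  writer score: kept under "unknown"
  writer rating: kept under "unknown"
  => decoded: {"severity": null, "archived": false, "checksum": null, "locale": "delta", "price": 3.75, "avatar": 0xBEEF, "unknown": {"score": -0.5, "rating": 0.0}}
remaining Invoice differences; none change what is asked:
  field archived in record Invoice: required changed to optional -> triggers nothing under the printed rules; the Invoice answer is the same either way
  renamed field severity to tier in record Invoice (alias severity declared on the renamed field) -> triggers nothing under the printed rules; the Invoice answer is the same either way

decoded: {"severity": null, "archived": false, "checksum": null, "locale": "delta", "price": 3.75, "avatar": 0xBEEF, "unknown": {"score": -0.5, "rating": 0.0}}


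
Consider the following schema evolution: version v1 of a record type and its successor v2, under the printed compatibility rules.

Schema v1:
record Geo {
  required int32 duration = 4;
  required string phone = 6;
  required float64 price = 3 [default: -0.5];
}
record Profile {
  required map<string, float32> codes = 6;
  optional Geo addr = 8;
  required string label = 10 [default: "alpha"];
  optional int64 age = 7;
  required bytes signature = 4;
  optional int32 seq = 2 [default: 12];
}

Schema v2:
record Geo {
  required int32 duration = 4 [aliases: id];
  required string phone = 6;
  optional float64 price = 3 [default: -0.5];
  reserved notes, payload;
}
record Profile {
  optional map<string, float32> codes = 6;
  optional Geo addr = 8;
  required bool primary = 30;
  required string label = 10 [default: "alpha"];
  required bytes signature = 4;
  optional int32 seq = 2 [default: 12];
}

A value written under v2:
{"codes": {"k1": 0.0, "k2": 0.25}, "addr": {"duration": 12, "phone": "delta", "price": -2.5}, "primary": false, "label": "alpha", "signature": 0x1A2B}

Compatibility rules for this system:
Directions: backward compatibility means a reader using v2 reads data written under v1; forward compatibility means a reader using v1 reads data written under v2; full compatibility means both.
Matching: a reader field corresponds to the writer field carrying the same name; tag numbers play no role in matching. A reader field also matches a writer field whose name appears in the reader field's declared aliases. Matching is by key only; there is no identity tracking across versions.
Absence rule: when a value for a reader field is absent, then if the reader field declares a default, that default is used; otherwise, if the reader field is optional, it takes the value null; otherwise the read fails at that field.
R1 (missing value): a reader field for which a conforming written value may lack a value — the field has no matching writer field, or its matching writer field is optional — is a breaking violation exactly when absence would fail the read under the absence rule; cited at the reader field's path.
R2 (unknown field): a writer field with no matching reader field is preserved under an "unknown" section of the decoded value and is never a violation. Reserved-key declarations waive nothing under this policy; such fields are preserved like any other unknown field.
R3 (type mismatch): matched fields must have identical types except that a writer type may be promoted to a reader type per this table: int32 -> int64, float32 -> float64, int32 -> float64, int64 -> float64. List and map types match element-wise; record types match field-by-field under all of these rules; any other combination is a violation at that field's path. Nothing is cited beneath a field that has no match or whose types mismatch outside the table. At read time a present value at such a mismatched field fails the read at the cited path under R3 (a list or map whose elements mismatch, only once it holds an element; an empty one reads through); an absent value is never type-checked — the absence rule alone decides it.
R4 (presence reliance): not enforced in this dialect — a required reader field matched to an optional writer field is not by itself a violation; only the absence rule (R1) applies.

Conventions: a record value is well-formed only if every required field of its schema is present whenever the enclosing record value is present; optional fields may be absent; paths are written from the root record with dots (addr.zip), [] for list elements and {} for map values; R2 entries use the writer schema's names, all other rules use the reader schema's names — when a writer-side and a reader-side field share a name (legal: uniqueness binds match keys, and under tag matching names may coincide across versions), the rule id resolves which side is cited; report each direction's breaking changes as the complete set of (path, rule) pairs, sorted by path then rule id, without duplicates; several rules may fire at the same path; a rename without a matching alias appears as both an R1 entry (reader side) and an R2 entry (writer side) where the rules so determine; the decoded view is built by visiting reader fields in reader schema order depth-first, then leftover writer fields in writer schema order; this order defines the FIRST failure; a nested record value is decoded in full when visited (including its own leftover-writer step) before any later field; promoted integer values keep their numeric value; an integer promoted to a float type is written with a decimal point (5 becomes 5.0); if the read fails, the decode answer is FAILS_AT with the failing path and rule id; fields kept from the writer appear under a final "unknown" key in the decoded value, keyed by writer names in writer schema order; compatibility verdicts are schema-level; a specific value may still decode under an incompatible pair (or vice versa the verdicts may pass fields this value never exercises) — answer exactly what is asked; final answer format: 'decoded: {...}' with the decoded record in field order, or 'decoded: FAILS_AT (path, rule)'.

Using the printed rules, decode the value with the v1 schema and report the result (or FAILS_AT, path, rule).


each type pair in Profile: writer, then reader
decoding the Profile value with the v1 reader:
  codes := {"k1": 0.0, "k2": 0.25}
  addr.duration := 12
  addr.phone := "delta"
  addr.price := -2.5
  label := "alpha"
  age := null (absent, optional -> null)
  signature := 0x1A2B
  seq := 12 (absent -> default)
  writer primary: kept under "unknown"
  => decoded: {"codes": {"k1": 0.0, "k2": 0.25}, "addr": {"duration": 12, "phone": "delta", "price": -2.5}, "label": "alpha", "age": null, "signature": 0x1A2B, "seq": 12, "unknown": {"primary": false}}
ruling out the remaining Profile differences:
  removed field age from record Profile -> no rule fires on it and the decoded Profile view is identical with or without it
  field price in record Geo: required changed to optional -> no rule fires on it and the decoded Profile view is identical with or without it
  field codes in record Profile: required changed to optional -> matters for Profile compatibility verdicts, not for this value's decode

decoded: {"codes": {"k1": 0.0, "k2": 0.25}, "addr": {"duration": 12, "phone": "delta", "price": -2.5}, "label": "alpha", "age": null, "signature": 0x1A2B, "seq": 12, "unknown": {"primary": false}}


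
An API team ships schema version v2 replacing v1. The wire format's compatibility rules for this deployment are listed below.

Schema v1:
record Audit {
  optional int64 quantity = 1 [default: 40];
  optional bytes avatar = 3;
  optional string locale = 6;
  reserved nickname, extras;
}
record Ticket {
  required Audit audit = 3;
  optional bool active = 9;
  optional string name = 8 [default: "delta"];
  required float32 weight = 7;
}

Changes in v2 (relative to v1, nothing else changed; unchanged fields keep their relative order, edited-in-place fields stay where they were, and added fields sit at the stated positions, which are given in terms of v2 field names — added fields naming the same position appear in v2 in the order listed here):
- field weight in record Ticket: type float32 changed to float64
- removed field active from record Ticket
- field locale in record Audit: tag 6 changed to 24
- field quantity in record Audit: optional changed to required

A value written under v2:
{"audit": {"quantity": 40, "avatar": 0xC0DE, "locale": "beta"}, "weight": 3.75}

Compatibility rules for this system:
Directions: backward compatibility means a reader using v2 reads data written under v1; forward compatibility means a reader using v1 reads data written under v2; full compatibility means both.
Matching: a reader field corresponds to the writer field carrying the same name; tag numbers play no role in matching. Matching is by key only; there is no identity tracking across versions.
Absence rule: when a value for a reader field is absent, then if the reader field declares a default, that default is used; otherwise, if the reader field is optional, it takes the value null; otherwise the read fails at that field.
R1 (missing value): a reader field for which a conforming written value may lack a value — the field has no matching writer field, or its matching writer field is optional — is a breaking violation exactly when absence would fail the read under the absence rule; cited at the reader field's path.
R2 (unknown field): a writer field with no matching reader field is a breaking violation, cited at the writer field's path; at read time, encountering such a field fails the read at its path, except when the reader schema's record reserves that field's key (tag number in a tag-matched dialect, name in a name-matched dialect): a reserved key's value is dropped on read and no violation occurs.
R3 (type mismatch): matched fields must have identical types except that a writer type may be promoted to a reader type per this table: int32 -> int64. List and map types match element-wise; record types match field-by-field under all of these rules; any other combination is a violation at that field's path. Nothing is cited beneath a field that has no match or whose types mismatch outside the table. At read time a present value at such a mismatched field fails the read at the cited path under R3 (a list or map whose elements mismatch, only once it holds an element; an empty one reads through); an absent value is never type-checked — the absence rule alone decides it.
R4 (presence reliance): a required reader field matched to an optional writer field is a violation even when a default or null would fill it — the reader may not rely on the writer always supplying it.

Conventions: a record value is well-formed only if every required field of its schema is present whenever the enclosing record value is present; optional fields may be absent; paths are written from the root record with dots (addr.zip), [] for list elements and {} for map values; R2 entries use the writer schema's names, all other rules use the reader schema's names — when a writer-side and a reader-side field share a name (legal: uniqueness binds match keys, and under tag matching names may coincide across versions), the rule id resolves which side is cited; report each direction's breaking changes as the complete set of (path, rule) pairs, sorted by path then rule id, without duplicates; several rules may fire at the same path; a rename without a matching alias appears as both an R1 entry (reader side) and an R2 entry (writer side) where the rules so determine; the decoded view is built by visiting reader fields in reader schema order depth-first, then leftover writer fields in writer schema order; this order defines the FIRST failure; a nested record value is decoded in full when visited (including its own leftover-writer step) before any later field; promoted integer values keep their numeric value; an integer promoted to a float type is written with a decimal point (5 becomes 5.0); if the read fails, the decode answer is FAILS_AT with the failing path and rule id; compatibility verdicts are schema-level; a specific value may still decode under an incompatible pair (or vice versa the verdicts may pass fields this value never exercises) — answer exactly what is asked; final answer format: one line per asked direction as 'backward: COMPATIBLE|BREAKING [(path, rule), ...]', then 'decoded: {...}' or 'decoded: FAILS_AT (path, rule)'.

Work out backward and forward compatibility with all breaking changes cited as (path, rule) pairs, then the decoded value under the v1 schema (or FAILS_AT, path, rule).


each type pair in Ticket: writer, then reader
backward on Ticket — v2 reading data written by v1:
  writer required, Audit -> Audit: reader audit maps from writer audit
  writer optional, string -> string: reader name maps from writer name
  writer required, float32 -> float64: reader weight maps from writer weight
  writer active: unknown to reader
  writer optional, int64 -> int64: reader audit.quantity maps from writer audit.quantity
  writer optional, bytes -> bytes: reader audit.avatar maps from writer audit.avatar
  writer optional, string -> string: reader audit.locale maps from writer audit.locale
  R2 fires at active
  R4 fires at audit.quantity
  R3 fires at weight
  => backward verdict for Ticket: BREAKING, 3 violation(s)
forward on Ticket — v1 reading data written by v2:
  writer required, Audit -> Audit: reader audit maps from writer audit
  active: no writer-side match
  writer optional, string -> string: reader name maps from writer name
  writer required, float64 -> float32: reader weight maps from writer weight
  writer required, int64 -> int64: reader audit.quantity maps from writer audit.quantity
  writer optional, bytes -> bytes: reader audit.avatar maps from writer audit.avatar
  writer optional, string -> string: reader audit.locale maps from writer audit.locale
  R3 fires at weight
  => forward verdict for Ticket: BREAKING, 1 violation(s)
decode walk for Ticket under reader schema v1:
  audit.quantity := 40
  audit.avatar := 0xC0DE
  audit.locale := "beta"
  active := null (not supplied -> null)
  name := "delta" (no value, default fills)
  read fails at weight under R3
  => FAILS_AT (weight, R3)

backward: BREAKING [(active, R2), (audit.quantity, R4), (weight, R3)]; forward: BREAKING [(weight, R3)]; decoded: FAILS_AT (weight, R3)


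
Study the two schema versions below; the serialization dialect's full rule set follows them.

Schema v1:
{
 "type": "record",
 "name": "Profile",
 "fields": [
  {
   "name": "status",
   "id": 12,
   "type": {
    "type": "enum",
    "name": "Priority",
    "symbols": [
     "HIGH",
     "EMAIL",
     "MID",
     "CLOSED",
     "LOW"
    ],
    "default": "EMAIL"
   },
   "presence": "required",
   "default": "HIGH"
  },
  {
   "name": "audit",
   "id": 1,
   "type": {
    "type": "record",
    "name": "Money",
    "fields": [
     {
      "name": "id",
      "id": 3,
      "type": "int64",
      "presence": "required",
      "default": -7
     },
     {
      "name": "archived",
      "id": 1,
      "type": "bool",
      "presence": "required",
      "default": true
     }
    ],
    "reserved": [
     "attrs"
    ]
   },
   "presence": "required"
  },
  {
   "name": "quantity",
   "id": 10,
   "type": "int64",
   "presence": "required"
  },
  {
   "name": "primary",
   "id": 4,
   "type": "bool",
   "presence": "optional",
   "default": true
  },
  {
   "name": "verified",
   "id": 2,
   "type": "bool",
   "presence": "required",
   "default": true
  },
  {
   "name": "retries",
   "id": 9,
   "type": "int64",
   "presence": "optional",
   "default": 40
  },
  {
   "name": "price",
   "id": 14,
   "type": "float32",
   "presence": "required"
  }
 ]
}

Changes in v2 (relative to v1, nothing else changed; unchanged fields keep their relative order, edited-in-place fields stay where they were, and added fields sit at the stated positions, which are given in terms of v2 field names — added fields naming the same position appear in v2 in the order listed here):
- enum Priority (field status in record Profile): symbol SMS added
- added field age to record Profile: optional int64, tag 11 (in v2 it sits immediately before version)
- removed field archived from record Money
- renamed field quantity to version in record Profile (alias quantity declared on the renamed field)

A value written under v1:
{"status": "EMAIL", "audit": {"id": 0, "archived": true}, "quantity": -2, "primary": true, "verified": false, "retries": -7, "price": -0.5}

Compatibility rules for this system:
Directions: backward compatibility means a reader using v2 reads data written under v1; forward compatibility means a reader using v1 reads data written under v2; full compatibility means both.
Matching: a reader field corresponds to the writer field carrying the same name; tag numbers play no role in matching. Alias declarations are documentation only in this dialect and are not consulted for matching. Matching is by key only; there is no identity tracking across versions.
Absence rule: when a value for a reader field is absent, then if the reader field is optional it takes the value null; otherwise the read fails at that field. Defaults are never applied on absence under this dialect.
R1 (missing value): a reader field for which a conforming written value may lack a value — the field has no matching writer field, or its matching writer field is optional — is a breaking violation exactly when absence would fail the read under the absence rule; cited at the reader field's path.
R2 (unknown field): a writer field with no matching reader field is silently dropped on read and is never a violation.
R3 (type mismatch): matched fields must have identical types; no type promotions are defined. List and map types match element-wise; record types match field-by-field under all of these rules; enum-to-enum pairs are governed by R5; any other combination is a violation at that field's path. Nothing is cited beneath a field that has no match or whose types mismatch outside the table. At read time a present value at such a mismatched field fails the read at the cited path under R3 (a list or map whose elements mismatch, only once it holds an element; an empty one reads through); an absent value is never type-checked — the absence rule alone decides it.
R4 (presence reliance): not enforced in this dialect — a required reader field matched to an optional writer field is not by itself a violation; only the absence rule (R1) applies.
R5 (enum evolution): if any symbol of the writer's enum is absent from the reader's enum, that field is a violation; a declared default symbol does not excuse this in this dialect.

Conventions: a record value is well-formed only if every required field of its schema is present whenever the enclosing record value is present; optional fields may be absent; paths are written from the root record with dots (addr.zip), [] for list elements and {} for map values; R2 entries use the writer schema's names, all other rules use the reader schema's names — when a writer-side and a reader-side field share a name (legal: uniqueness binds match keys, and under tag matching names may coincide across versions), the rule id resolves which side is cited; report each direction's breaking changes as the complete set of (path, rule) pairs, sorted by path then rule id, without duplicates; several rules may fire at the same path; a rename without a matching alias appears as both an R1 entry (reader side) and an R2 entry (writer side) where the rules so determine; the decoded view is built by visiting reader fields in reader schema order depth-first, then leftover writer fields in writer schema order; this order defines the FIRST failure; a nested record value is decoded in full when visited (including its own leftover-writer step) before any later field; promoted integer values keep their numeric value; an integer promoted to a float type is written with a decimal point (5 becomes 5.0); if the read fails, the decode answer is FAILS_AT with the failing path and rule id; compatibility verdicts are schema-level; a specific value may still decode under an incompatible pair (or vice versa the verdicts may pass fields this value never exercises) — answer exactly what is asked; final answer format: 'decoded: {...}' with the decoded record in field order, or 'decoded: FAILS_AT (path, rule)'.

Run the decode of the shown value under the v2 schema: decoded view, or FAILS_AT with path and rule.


arrows below run writer -> reader for Profile
decode (reader v2):
  status := "EMAIL"
  audit.id := 0
  writer audit.archived: unknown -> dropped
  age := null (absent, optional -> null)
  read fails at version under R1 (no fill)
  => FAILS_AT (version, R1)
the rest of the Profile diff is inert for this question:
  enum Priority (field status in record Profile): symbol SMS added -> matters for Profile compatibility verdicts, not for this value's decode
  added field age to record Profile: optional int64, tag 11 (in v2 it sits immediately before version) -> inert under this dialect — no rule fires on Profile and the result does not move
  removed field archived from record Money -> matters for Profile compatibility verdicts, not for this value's decode

decoded: FAILS_AT (version, R1)


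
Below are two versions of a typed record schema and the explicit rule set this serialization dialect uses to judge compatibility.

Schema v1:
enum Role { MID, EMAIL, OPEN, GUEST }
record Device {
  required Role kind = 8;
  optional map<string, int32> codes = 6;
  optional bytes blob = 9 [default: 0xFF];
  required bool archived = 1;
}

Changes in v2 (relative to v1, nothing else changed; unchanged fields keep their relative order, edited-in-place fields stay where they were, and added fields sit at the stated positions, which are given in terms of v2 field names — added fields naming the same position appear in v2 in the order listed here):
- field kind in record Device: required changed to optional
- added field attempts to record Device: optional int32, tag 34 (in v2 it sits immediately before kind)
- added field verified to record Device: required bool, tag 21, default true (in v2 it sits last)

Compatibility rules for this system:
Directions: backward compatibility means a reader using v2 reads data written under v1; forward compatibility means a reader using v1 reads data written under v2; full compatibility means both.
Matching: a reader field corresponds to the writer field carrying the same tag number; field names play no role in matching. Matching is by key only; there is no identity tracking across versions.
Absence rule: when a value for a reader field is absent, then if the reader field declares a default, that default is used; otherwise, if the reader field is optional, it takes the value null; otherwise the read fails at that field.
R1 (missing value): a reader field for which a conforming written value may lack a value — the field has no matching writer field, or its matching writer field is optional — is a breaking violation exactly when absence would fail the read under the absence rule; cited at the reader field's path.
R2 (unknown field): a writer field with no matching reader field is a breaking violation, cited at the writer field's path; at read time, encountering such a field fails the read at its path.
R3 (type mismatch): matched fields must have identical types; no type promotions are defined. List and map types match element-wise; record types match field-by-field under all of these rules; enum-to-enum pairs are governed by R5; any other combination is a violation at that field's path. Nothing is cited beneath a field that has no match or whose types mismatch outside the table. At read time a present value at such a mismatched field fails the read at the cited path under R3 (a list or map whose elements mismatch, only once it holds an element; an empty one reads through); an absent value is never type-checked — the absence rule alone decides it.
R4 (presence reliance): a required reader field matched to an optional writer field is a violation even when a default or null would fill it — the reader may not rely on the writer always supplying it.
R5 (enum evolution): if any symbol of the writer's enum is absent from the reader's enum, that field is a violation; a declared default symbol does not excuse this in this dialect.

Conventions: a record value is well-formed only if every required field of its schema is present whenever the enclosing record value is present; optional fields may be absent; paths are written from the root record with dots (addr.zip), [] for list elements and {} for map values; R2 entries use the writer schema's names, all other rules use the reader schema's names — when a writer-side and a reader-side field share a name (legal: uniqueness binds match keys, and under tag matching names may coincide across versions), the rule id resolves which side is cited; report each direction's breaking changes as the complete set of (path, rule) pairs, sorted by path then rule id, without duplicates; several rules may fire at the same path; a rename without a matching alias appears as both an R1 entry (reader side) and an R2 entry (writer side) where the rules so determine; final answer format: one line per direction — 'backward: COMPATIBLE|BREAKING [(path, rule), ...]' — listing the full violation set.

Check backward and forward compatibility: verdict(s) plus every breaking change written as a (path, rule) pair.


arrows below run writer -> reader for Device
checking backward for Device: reader v2 against writer v1:
  no writer field matches reader attempts
  kind: Role -> Role, writer required; from kind
  codes: map<string, int32> -> map<string, int32>, writer optional; from codes
  blob: bytes -> bytes, writer optional; from blob
  archived: bool -> bool, writer required; from archived
  no writer field matches reader verified
  => backward verdict for Device: COMPATIBLE, no violations
checking forward for Device: reader v1 against writer v2:
  kind: Role -> Role, writer optional; from kind
  codes: map<string, int32> -> map<string, int32>, writer optional; from codes
  blob: bytes -> bytes, writer optional; from blob
  archived: bool -> bool, writer required; from archived
  attempts (writer side), unknown to reader
  verified (writer side), unknown to reader
  violation R2 at attempts
  violation R1 at kind
  violation R4 at kind
  violation R2 at verified
  => forward: BREAKING (4)

backward: COMPATIBLE []; forward: BREAKING [(attempts, R2), (kind, R1), (kind, R4), (verified, R2)]
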